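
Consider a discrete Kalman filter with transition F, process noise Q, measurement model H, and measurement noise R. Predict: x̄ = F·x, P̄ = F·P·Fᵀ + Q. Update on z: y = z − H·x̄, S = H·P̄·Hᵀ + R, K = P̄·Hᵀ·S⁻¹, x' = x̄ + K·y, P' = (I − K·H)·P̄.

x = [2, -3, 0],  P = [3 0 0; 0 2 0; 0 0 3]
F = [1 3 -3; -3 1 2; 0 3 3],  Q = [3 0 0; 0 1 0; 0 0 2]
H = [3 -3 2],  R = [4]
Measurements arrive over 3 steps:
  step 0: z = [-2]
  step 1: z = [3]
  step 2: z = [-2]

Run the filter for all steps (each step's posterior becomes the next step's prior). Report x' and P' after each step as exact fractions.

step 0: x̄ = F·x = [-7, -9, -9]
step 0: P̄ = F·P·Fᵀ + Q = [51 -21 -9; -21 42 24; -9 24 47]
step 0: y = z − H·x̄ = [10]
step 0: S = H·P̄·Hᵀ + R = [1011]
step 0: K = P̄·Hᵀ·S⁻¹ = [66/337; -47/337; -5/1011]
step 0: x' = x̄ + K·y = [-1699/337, -3503/337, -9149/1011]
step 0: P' = (I − K·H)·P̄ = [4119/337 2229/337 -2703/337; 2229/337 7527/337 7853/337; -2703/337 7853/337 47492/1011]
step 1: x̄ = F·x = [-3059/337, -13516/1011, -19658/337]
step 1: P̄ = F·P·Fᵀ + Q = [103587/337 -108766/337 -76155/337; -108766/337 476195/1011 192508/337; -76155/337 192508/337 352247/337]
step 1: y = z − H·x̄ = [35988/337]
step 1: S = H·P̄·Hᵀ + R = [2505036/337]
step 1: K = P̄·Hᵀ·S⁻¹ = [161583/835012; -139159/835012; -101495/2505036]
step 1: x' = x̄ + K·y = [2418952/208753, -19517941/626259, -13080267/208753]
step 1: P' = (I − K·H)·P̄ = [24240921/835012 -69328573/835012 -140031075/835012; -69328573/835012 662734403/2505036 435081743/835012; -140031075/835012 435081743/835012 2587804691/2505036]
step 2: x̄ = F·x = [22141812/208753, -119770111/626259, -58758742/208753]
step 2: P̄ = F·P·Fᵀ + Q = [2371106877/835012 -2133032877/417506 -1600822452/208753; -2133032877/417506 5795244250/626259 2909579076/208753; -1600822452/208753 2909579076/208753 4396189670/208753]
step 2: y = z − H·x̄ = [-69095569/208753]
step 2: S = H·P̄·Hᵀ + R = [21515177889/835012]
step 2: K = P̄·Hᵀ·S⁻¹ = [2368312759/7171725963; -12702541654/21515177889; -18955300976/21515177889]
step 2: x' = x̄ + K·y = [-23208814555/7171725963, 89727710161/21515177889, 218068817402/21515177889]
step 2: P' = (I − K·H)·P̄ = [71141802953/2390575321 -612521804393/7171725963 -1234184194360/7171725963; -612521804393/7171725963 5859856058357/21515177889 11520727123996/21515177889; -1234184194360/7171725963 11520727123996/21515177889 22797008958662/21515177889]

step 0: x' = [-1699/337, -3503/337, -9149/1011], P' = [4119/337 2229/337 -2703/337; 2229/337 7527/337 7853/337; -2703/337 7853/337 47492/1011]
step 1: x' = [2418952/208753, -19517941/626259, -13080267/208753], P' = [24240921/835012 -69328573/835012 -140031075/835012; -69328573/835012 662734403/2505036 435081743/835012; -140031075/835012 435081743/835012 2587804691/2505036]
step 2: x' = [-23208814555/7171725963, 89727710161/21515177889, 218068817402/21515177889], P' = [71141802953/2390575321 -612521804393/7171725963 -1234184194360/7171725963; -612521804393/7171725963 5859856058357/21515177889 11520727123996/21515177889; -1234184194360/7171725963 11520727123996/21515177889 22797008958662/21515177889]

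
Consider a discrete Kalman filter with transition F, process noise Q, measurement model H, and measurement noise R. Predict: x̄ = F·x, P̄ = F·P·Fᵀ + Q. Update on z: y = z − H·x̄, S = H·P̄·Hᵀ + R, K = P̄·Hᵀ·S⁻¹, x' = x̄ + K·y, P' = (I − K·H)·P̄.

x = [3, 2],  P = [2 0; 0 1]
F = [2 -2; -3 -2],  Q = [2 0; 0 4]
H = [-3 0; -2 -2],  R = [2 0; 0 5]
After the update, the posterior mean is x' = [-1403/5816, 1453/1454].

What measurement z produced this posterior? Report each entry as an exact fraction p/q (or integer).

x̄ = F·x = [2, -13]
P̄ = F·P·Fᵀ + Q = [14 -8; -8 26]
S = H·P̄·Hᵀ + R = [128 36; 36 101]
K = P̄·Hᵀ·S⁻¹ = [-1905/5816 -3/1454; 465/1454 -342/727]
x' − x̄ = [-13035/5816, 20355/1454] = K·y
y = (KᵀK)⁻¹·Kᵀ·(x' − x̄) = [7, -25]
z = y + H·x̄ = [7, -25] + [-6, 22] = [1, -3]

z = [1, -3]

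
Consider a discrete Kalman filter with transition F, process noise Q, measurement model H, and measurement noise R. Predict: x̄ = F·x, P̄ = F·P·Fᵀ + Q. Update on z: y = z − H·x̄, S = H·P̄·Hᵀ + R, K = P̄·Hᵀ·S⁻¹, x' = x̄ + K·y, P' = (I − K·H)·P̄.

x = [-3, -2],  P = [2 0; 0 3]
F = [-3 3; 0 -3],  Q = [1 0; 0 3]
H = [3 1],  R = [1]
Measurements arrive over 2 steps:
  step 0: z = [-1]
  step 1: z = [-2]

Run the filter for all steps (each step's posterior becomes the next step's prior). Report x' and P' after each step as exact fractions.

step 0: x' = [-927/283, 2514/283], P' = [697/283 -1980/283; -1980/283 5889/283]
step 1: x' = [-48129/48598, 495903/485980], P' = [24326/24299 -124479/48598; -124479/48598 3575757/485980]

step 0: x̄ = F·x = [3, 6]
step 0: P̄ = F·P·Fᵀ + Q = [46 -27; -27 30]
step 0: y = z − H·x̄ = [-16]
step 0: S = H·P̄·Hᵀ + R = [283]
step 0: K = P̄·Hᵀ·S⁻¹ = [111/283; -51/283]
step 0: x' = x̄ + K·y = [-927/283, 2514/283]
step 0: P' = (I − K·H)·P̄ = [697/283 -1980/283; -1980/283 5889/283]
step 1: x̄ = F·x = [10323/283, -7542/283]
step 1: P̄ = F·P·Fᵀ + Q = [95197/283 -70821/283; -70821/283 53850/283]
step 1: y = z − H·x̄ = [-23993/283]
step 1: S = H·P̄·Hᵀ + R = [485980/283]
step 1: K = P̄·Hᵀ·S⁻¹ = [21477/48598; -158613/485980]
step 1: x' = x̄ + K·y = [-48129/48598, 495903/485980]
step 1: P' = (I − K·H)·P̄ = [24326/24299 -124479/48598; -124479/48598 3575757/485980]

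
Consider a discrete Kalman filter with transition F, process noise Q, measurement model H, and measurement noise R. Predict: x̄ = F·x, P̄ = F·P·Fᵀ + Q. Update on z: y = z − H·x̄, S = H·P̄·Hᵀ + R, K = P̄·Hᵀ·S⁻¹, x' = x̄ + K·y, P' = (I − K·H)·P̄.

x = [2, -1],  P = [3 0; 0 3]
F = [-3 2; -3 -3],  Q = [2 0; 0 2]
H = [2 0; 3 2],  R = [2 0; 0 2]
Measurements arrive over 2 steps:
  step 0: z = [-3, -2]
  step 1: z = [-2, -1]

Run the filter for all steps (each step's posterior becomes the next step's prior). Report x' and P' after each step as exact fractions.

step 0: x̄ = F·x = [-8, -3]
step 0: P̄ = F·P·Fᵀ + Q = [41 9; 9 56]
step 0: y = z − H·x̄ = [13, 28]
step 0: S = H·P̄·Hᵀ + R = [166 282; 282 703]
step 0: K = P̄·Hᵀ·S⁻¹ = [8942/18587 141/18587; -13272/18587 8999/18587]
step 0: x' = x̄ + K·y = [-28502/18587, 23675/18587]
step 0: P' = (I − K·H)·P̄ = [8942/18587 -13272/18587; -13272/18587 28907/18587]
step 1: x̄ = F·x = [132856/18587, 14481/18587]
step 1: P̄ = F·P·Fᵀ + Q = [392544/18587 -132780/18587; -132780/18587 138919/18587]
step 1: y = z − H·x̄ = [-302886/18587, -446117/18587]
step 1: S = H·P̄·Hᵀ + R = [1607350/18587 1824144/18587; 1824144/18587 2532386/18587]
step 1: K = P̄·Hᵀ·S⁻¹ = [4363200/9992593 7476/163813; -6088764/9992593 64105/163813]
step 1: x' = x̄ + K·y = [-10621492/9992593, 13149296/9992593]
step 1: P' = (I − K·H)·P̄ = [4363200/9992593 -6088764/9992593; -6088764/9992593 13043551/9992593]

step 0: x' = [-28502/18587, 23675/18587], P' = [8942/18587 -13272/18587; -13272/18587 28907/18587]
step 1: x' = [-10621492/9992593, 13149296/9992593], P' = [4363200/9992593 -6088764/9992593; -6088764/9992593 13043551/9992593]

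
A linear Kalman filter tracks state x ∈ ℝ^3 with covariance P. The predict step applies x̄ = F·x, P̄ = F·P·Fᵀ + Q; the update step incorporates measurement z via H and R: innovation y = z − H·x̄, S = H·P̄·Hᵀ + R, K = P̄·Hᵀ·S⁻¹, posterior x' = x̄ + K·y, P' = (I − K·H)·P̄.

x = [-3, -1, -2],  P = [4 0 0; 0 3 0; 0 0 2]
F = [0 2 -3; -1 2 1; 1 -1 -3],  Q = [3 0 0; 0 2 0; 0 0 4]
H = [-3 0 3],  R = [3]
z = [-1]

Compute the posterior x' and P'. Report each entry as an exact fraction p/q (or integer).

x̄ = F·x = [4, -1, 4]
P̄ = F·P·Fᵀ + Q = [33 6 12; 6 20 -16; 12 -16 29]
y = z − H·x̄ = [-1]
S = H·P̄·Hᵀ + R = [345]
K = P̄·Hᵀ·S⁻¹ = [-21/115; -22/115; 17/115]
x' = x̄ + K·y = [481/115, -93/115, 443/115]
P' = (I − K·H)·P̄ = [2472/115 -696/115 2451/115; -696/115 848/115 -718/115; 2451/115 -718/115 2468/115]

x' = [481/115, -93/115, 443/115]
P' = [2472/115 -696/115 2451/115; -696/115 848/115 -718/115; 2451/115 -718/115 2468/115]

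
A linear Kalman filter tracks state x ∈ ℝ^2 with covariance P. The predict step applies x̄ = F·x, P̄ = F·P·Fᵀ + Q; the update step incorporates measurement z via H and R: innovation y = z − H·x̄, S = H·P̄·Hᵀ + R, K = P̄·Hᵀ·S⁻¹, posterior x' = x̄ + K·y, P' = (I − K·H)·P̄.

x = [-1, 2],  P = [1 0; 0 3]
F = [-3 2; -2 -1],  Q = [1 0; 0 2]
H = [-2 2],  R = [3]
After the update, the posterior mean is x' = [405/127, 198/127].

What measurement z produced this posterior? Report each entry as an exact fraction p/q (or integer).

x̄ = F·x = [7, 0]
P̄ = F·P·Fᵀ + Q = [22 0; 0 9]
S = H·P̄·Hᵀ + R = [127]
K = P̄·Hᵀ·S⁻¹ = [-44/127; 18/127]
x' − x̄ = [-484/127, 198/127] = K·y
y = (KᵀK)⁻¹·Kᵀ·(x' − x̄) = [11]
z = y + H·x̄ = [11] + [-14] = [-3]

z = [-3]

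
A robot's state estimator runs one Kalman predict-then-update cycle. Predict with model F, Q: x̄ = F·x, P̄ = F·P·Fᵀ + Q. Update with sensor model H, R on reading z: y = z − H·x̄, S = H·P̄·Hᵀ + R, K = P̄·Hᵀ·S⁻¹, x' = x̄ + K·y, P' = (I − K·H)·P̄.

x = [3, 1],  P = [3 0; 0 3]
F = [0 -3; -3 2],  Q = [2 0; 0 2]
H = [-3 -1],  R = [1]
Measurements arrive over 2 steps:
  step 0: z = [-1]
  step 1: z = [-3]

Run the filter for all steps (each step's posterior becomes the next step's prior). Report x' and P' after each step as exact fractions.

step 0: x' = [196/65, -122/15], P' = [298/65 -67/5; -67/5 602/15]
step 1: x' = [601269/285869, -937447/285869], P' = [423949/285869 -1129848/285869; -1129848/285869 3249221/285869]

step 0: x̄ = F·x = [-3, -7]
step 0: P̄ = F·P·Fᵀ + Q = [29 -18; -18 41]
step 0: y = z − H·x̄ = [-17]
step 0: S = H·P̄·Hᵀ + R = [195]
step 0: K = P̄·Hᵀ·S⁻¹ = [-23/65; 1/15]
step 0: x' = x̄ + K·y = [196/65, -122/15]
step 0: P' = (I − K·H)·P̄ = [298/65 -67/5; -67/5 602/15]
step 1: x̄ = F·x = [122/5, -4936/195]
step 1: P̄ = F·P·Fᵀ + Q = [1816/5 -1807/5; -1807/5 71096/195]
step 1: y = z − H·x̄ = [8753/195]
step 1: S = H·P̄·Hᵀ + R = [285869/195]
step 1: K = P̄·Hᵀ·S⁻¹ = [-141999/285869; 140323/285869]
step 1: x' = x̄ + K·y = [601269/285869, -937447/285869]
step 1: P' = (I − K·H)·P̄ = [423949/285869 -1129848/285869; -1129848/285869 3249221/285869]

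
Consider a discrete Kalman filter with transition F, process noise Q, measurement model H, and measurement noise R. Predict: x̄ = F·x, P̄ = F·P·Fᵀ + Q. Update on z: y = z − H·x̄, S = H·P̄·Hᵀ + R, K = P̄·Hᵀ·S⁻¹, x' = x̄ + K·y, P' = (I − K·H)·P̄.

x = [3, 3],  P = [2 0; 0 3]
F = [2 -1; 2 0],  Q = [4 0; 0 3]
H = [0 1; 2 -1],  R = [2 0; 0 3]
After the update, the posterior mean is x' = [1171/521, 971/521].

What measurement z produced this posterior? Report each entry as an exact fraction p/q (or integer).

z = [1, 3]

x̄ = F·x = [3, 6]
P̄ = F·P·Fᵀ + Q = [15 8; 8 11]
S = H·P̄·Hᵀ + R = [13 5; 5 42]
K = P̄·Hᵀ·S⁻¹ = [226/521 246/521; 437/521 10/521]
x' − x̄ = [-392/521, -2155/521] = K·y
y = (KᵀK)⁻¹·Kᵀ·(x' − x̄) = [-5, 3]
z = y + H·x̄ = [-5, 3] + [6, 0] = [1, 3]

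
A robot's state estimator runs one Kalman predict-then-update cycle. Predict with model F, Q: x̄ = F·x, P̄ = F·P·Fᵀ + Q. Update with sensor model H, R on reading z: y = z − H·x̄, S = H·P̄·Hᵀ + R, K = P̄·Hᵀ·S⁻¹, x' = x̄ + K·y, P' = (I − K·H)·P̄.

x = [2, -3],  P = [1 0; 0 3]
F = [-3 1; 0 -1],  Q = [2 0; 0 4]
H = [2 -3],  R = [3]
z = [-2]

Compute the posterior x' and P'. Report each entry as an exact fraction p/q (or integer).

x̄ = F·x = [-9, 3]
P̄ = F·P·Fᵀ + Q = [14 -3; -3 7]
y = z − H·x̄ = [25]
S = H·P̄·Hᵀ + R = [158]
K = P̄·Hᵀ·S⁻¹ = [37/158; -27/158]
x' = x̄ + K·y = [-497/158, -201/158]
P' = (I − K·H)·P̄ = [843/158 525/158; 525/158 377/158]

x' = [-497/158, -201/158]
P' = [843/158 525/158; 525/158 377/158]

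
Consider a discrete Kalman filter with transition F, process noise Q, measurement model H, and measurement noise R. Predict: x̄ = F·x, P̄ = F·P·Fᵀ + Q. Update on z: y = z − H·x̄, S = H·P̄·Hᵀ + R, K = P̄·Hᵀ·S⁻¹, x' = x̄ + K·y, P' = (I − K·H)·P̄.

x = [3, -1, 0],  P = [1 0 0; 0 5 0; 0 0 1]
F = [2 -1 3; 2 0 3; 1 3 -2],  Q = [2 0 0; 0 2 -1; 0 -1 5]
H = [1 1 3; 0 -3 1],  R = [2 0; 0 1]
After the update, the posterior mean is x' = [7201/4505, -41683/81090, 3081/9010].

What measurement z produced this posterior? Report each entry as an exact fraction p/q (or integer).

x̄ = F·x = [7, 6, 0]
P̄ = F·P·Fᵀ + Q = [20 13 -19; 13 15 -5; -19 -5 55]
S = H·P̄·Hᵀ + R = [414 102; 102 221]
K = P̄·Hᵀ·S⁻¹ = [2/265 -1198/4505; 469/4770 -3671/13515; 157/530 811/4505]
x' − x̄ = [-24334/4505, -528223/81090, 3081/9010] = K·y
y = (KᵀK)⁻¹·Kᵀ·(x' − x̄) = [-11, 20]
z = y + H·x̄ = [-11, 20] + [13, -18] = [2, 2]

z = [2, 2]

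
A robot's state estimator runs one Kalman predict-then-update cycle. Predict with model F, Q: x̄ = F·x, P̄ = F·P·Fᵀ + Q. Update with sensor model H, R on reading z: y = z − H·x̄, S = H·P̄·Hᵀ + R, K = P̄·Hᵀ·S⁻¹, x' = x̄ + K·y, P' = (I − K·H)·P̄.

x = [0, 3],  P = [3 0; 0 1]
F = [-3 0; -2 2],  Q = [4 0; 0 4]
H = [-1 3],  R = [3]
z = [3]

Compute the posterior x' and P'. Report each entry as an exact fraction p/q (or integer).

x̄ = F·x = [0, 6]
P̄ = F·P·Fᵀ + Q = [31 18; 18 20]
y = z − H·x̄ = [-15]
S = H·P̄·Hᵀ + R = [106]
K = P̄·Hᵀ·S⁻¹ = [23/106; 21/53]
x' = x̄ + K·y = [-345/106, 3/53]
P' = (I − K·H)·P̄ = [2757/106 471/53; 471/53 178/53]

x' = [-345/106, 3/53]
P' = [2757/106 471/53; 471/53 178/53]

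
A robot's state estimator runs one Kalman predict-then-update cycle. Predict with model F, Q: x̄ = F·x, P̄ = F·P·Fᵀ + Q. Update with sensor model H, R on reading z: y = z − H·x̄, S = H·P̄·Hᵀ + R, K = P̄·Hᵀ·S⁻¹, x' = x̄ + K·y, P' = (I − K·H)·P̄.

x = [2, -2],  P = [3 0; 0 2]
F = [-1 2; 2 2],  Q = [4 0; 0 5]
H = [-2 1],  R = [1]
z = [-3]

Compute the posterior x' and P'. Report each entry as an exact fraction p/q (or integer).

x' = [-8/13, -105/26]
P' = [193/39 124/13; 124/13 503/26]

x̄ = F·x = [-6, 0]
P̄ = F·P·Fᵀ + Q = [15 2; 2 25]
y = z − H·x̄ = [-15]
S = H·P̄·Hᵀ + R = [78]
K = P̄·Hᵀ·S⁻¹ = [-14/39; 7/26]
x' = x̄ + K·y = [-8/13, -105/26]
P' = (I − K·H)·P̄ = [193/39 124/13; 124/13 503/26]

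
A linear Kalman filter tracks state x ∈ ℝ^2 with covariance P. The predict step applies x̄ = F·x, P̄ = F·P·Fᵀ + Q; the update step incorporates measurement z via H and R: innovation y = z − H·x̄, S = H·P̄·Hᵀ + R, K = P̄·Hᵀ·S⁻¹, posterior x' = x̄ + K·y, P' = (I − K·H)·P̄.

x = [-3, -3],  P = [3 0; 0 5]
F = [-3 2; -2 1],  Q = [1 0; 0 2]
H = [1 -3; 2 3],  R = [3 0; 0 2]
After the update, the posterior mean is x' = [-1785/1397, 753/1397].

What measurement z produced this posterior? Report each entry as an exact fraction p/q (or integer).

x̄ = F·x = [3, 3]
P̄ = F·P·Fᵀ + Q = [48 28; 28 19]
S = H·P̄·Hᵀ + R = [54 -159; -159 701]
K = P̄·Hᵀ·S⁻¹ = [376/1397 444/1397; -2362/12573 497/4191]
x' − x̄ = [-5976/1397, -3438/1397] = K·y
y = (KᵀK)⁻¹·Kᵀ·(x' − x̄) = [3, -16]
z = y + H·x̄ = [3, -16] + [-6, 15] = [-3, -1]

z = [-3, -1]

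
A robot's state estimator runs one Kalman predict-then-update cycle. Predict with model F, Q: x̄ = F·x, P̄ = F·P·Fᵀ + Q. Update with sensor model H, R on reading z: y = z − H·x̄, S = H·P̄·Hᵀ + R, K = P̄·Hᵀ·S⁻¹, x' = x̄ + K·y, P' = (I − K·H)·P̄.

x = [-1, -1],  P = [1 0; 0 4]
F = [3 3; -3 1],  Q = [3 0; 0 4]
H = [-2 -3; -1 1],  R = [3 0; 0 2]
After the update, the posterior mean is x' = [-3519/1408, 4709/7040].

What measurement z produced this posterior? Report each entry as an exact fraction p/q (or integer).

z = [3, 3]

x̄ = F·x = [-6, 2]
P̄ = F·P·Fᵀ + Q = [48 3; 3 17]
S = H·P̄·Hᵀ + R = [384 48; 48 61]
K = P̄·Hᵀ·S⁻¹ = [-283/1408 -51/88; -1383/7040 169/440]
x' − x̄ = [4929/1408, -9371/7040] = K·y
y = (KᵀK)⁻¹·Kᵀ·(x' − x̄) = [-3, -5]
z = y + H·x̄ = [-3, -5] + [6, 8] = [3, 3]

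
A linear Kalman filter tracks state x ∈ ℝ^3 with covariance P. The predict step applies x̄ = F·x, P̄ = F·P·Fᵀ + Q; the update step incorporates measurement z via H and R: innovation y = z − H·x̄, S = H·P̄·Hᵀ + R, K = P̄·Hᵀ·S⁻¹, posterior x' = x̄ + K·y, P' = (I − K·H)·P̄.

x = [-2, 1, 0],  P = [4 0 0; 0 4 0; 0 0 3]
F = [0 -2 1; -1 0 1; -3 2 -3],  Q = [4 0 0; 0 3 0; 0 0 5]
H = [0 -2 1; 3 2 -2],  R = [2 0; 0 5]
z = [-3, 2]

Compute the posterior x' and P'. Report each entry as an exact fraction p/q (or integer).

x' = [12193/22511, 62779/22511, 59305/22511]
P' = [64853/22511 68637/22511 152224/22511; 68637/22511 126010/22511 234438/22511; 152224/22511 234438/22511 475134/22511]

x̄ = F·x = [-2, 2, 8]
P̄ = F·P·Fᵀ + Q = [23 3 -25; 3 10 3; -25 3 84]
y = z − H·x̄ = [-7, 20]
S = H·P̄·Hᵀ + R = [114 -283; -283 900]
K = P̄·Hᵀ·S⁻¹ = [7475/22511 5477/22511; -8791/22511 -2189/22511; 3129/22511 -4944/22511]
x' = x̄ + K·y = [12193/22511, 62779/22511, 59305/22511]
P' = (I − K·H)·P̄ = [64853/22511 68637/22511 152224/22511; 68637/22511 126010/22511 234438/22511; 152224/22511 234438/22511 475134/22511]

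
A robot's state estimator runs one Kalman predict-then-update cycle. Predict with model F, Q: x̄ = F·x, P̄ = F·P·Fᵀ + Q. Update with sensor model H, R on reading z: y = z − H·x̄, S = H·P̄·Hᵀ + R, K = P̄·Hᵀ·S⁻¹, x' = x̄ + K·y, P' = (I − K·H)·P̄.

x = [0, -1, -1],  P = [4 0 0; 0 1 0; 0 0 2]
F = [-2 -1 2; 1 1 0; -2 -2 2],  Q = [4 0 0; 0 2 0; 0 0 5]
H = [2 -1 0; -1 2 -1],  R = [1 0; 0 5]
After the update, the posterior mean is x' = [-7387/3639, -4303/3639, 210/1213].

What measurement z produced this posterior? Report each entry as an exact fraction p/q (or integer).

x̄ = F·x = [-1, -1, 0]
P̄ = F·P·Fᵀ + Q = [29 -9 26; -9 7 -10; 26 -10 33]
S = H·P̄·Hᵀ + R = [160 -179; -179 223]
K = P̄·Hᵀ·S⁻¹ = [1874/3639 313/3639; 332/3639 805/3639; -105/1213 -514/1213]
x' − x̄ = [-3748/3639, -664/3639, 210/1213] = K·y
y = (KᵀK)⁻¹·Kᵀ·(x' − x̄) = [-2, 0]
z = y + H·x̄ = [-2, 0] + [-1, -1] = [-3, -1]

z = [-3, -1]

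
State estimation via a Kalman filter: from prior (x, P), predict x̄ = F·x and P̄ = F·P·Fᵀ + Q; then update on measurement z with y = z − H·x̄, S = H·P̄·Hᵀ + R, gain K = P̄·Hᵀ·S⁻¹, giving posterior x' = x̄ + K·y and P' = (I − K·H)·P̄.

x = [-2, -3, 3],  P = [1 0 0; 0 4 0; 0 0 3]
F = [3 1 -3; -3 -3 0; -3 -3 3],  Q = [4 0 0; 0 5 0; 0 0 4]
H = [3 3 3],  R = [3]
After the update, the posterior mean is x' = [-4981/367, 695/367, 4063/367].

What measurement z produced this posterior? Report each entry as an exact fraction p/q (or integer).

x̄ = F·x = [-18, 15, 24]
P̄ = F·P·Fᵀ + Q = [44 -21 -48; -21 50 45; -48 45 76]
S = H·P̄·Hᵀ + R = [1101]
K = P̄·Hᵀ·S⁻¹ = [-25/367; 74/367; 73/367]
x' − x̄ = [1625/367, -4810/367, -4745/367] = K·y
y = (KᵀK)⁻¹·Kᵀ·(x' − x̄) = [-65]
z = y + H·x̄ = [-65] + [63] = [-2]

z = [-2]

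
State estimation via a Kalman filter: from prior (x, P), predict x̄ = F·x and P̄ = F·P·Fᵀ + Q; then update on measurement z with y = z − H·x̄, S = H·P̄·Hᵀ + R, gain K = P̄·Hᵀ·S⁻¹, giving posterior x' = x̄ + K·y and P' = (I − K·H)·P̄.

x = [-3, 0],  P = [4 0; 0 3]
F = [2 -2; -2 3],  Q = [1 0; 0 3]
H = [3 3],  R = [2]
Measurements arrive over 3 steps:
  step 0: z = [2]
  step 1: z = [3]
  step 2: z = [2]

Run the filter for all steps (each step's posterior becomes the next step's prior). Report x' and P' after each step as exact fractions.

step 0: x̄ = F·x = [-6, 6]
step 0: P̄ = F·P·Fᵀ + Q = [29 -34; -34 46]
step 0: y = z − H·x̄ = [2]
step 0: S = H·P̄·Hᵀ + R = [65]
step 0: K = P̄·Hᵀ·S⁻¹ = [-3/13; 36/65]
step 0: x' = x̄ + K·y = [-84/13, 462/65]
step 0: P' = (I − K·H)·P̄ = [332/13 -334/13; -334/13 1694/65]
step 1: x̄ = F·x = [-1764/65, 2226/65]
step 1: P̄ = F·P·Fᵀ + Q = [26841/65 -33504/65; -33504/65 42121/65]
step 1: y = z − H·x̄ = [-1191/65]
step 1: S = H·P̄·Hᵀ + R = [17716/65]
step 1: K = P̄·Hᵀ·S⁻¹ = [-19989/17716; 25851/17716]
step 1: x' = x̄ + K·y = [-114525/17716, 133035/17716]
step 1: P' = (I − K·H)·P̄ = [1168539/17716 -1181865/17716; -1181865/17716 1199099/17716]
step 2: x̄ = F·x = [-123780/4429, 628155/17716]
step 2: P̄ = F·P·Fᵀ + Q = [4735797/4429 -5921850/4429; -5921850/4429 29701575/17716]
step 2: y = z − H·x̄ = [-363673/17716]
step 2: S = H·P̄·Hᵀ + R = [11465099/17716]
step 2: K = P̄·Hᵀ·S⁻¹ = [-14232636/11465099; 18042525/11465099]
step 2: x' = x̄ + K·y = [-28255497/11465099, 36141345/11465099]
step 2: P' = (I − K·H)·P̄ = [825107151/11465099 -834595575/11465099; -834595575/11465099 846623925/11465099]

step 0: x' = [-84/13, 462/65], P' = [332/13 -334/13; -334/13 1694/65]
step 1: x' = [-114525/17716, 133035/17716], P' = [1168539/17716 -1181865/17716; -1181865/17716 1199099/17716]
step 2: x' = [-28255497/11465099, 36141345/11465099], P' = [825107151/11465099 -834595575/11465099; -834595575/11465099 846623925/11465099]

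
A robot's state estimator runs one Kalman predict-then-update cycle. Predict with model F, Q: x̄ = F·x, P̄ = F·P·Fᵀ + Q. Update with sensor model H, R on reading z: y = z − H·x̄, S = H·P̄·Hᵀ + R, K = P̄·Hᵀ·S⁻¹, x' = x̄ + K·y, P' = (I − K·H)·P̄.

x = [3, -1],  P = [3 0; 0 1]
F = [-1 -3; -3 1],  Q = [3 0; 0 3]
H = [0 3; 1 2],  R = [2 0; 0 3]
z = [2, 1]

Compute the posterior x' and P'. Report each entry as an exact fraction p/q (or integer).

x' = [315/1006, 1334/2515]
P' = [3021/1006 -168/503; -168/503 522/2515]

x̄ = F·x = [0, -10]
P̄ = F·P·Fᵀ + Q = [15 6; 6 31]
y = z − H·x̄ = [32, 21]
S = H·P̄·Hᵀ + R = [281 204; 204 166]
K = P̄·Hᵀ·S⁻¹ = [-252/503 783/1006; 783/2515 68/2515]
x' = x̄ + K·y = [315/1006, 1334/2515]
P' = (I − K·H)·P̄ = [3021/1006 -168/503; -168/503 522/2515]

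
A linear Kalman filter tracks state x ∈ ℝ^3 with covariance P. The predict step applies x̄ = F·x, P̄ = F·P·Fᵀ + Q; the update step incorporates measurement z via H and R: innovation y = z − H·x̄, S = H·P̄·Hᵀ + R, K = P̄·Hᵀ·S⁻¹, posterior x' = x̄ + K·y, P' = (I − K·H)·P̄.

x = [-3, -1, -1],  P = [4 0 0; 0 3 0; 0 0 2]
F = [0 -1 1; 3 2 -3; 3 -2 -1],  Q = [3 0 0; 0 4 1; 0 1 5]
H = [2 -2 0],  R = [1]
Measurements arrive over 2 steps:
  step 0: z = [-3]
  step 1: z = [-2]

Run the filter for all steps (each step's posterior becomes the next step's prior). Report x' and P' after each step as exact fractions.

step 0: x' = [-760/409, -156/409, -1428/409], P' = [1672/409 1652/409 3796/409; 1652/409 1734/409 3823/409; 3796/409 3823/409 19579/409]
step 1: x' = [-124696/86117, -344656/775053, -2285180/775053], P' = [248086/86117 242358/86117 -13926/86117; 242358/86117 2323331/775053 -74834/775053; -13926/86117 -74834/775053 5947100/775053]

step 0: x̄ = F·x = [0, -8, -6]
step 0: P̄ = F·P·Fᵀ + Q = [8 -12 4; -12 70 31; 4 31 55]
step 0: y = z − H·x̄ = [-19]
step 0: S = H·P̄·Hᵀ + R = [409]
step 0: K = P̄·Hᵀ·S⁻¹ = [40/409; -164/409; -54/409]
step 0: x' = x̄ + K·y = [-760/409, -156/409, -1428/409]
step 0: P' = (I − K·H)·P̄ = [1672/409 1652/409 3796/409; 1652/409 1734/409 3823/409; 3796/409 3823/409 19579/409]
step 1: x̄ = F·x = [-1272/409, 1692/409, -540/409]
step 1: P̄ = F·P·Fᵀ + Q = [14894/409 -36658/409 -13502/409; -36658/409 105451/409 36998/409; -13502/409 36998/409 16300/409]
step 1: y = z − H·x̄ = [5110/409]
step 1: S = H·P̄·Hᵀ + R = [775053/409]
step 1: K = P̄·Hᵀ·S⁻¹ = [11456/86117; -284218/775053; -101000/775053]
step 1: x' = x̄ + K·y = [-124696/86117, -344656/775053, -2285180/775053]
step 1: P' = (I − K·H)·P̄ = [248086/86117 242358/86117 -13926/86117; 242358/86117 2323331/775053 -74834/775053; -13926/86117 -74834/775053 5947100/775053]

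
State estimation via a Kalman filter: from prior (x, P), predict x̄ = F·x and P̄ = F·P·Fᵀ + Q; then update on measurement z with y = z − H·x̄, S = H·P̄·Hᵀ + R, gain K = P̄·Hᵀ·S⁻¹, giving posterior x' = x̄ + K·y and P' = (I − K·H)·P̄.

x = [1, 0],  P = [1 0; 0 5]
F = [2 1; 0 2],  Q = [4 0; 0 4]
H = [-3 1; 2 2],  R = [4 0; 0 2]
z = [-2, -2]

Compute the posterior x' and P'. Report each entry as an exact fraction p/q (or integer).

x̄ = F·x = [2, 0]
P̄ = F·P·Fᵀ + Q = [13 10; 10 24]
y = z − H·x̄ = [4, -6]
S = H·P̄·Hᵀ + R = [85 -70; -70 230]
K = P̄·Hᵀ·S⁻¹ = [-69/293 188/1465; 338/1465 536/1465]
x' = x̄ + K·y = [422/1465, -1864/1465]
P' = (I − K·H)·P̄ = [392/1465 -204/1465; -204/1465 148/293]

x' = [422/1465, -1864/1465]
P' = [392/1465 -204/1465; -204/1465 148/293]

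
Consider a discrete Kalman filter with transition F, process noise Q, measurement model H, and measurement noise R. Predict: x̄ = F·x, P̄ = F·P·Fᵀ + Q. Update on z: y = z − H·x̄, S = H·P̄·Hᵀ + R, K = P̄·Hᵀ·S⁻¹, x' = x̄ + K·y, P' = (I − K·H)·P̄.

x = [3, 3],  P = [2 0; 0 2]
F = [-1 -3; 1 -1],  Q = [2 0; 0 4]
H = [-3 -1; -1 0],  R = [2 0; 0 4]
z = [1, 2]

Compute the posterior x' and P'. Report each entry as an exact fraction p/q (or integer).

x̄ = F·x = [-12, 0]
P̄ = F·P·Fᵀ + Q = [22 4; 4 8]
y = z − H·x̄ = [-35, -10]
S = H·P̄·Hᵀ + R = [232 70; 70 26]
K = P̄·Hᵀ·S⁻¹ = [-70/283 -51/283; -60/283 118/283]
x' = x̄ + K·y = [-436/283, 920/283]
P' = (I − K·H)·P̄ = [204/283 -472/283; -472/283 1536/283]

x' = [-436/283, 920/283]
P' = [204/283 -472/283; -472/283 1536/283]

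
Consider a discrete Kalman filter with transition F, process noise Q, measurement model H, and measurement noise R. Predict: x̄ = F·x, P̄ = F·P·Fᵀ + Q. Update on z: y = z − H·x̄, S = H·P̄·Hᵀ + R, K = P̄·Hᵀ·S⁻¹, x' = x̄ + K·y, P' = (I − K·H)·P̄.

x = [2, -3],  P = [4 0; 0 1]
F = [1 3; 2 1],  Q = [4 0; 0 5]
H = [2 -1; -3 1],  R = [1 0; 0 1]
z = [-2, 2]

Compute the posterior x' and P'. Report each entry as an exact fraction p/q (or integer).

x̄ = F·x = [-7, 1]
P̄ = F·P·Fᵀ + Q = [17 11; 11 22]
y = z − H·x̄ = [13, -20]
S = H·P̄·Hᵀ + R = [47 -69; -69 110]
K = P̄·Hᵀ·S⁻¹ = [-230/409 -293/409; -759/409 -517/409]
x' = x̄ + K·y = [7/409, 882/409]
P' = (I − K·H)·P̄ = [523/409 1276/409; 1276/409 3311/409]

x' = [7/409, 882/409]
P' = [523/409 1276/409; 1276/409 3311/409]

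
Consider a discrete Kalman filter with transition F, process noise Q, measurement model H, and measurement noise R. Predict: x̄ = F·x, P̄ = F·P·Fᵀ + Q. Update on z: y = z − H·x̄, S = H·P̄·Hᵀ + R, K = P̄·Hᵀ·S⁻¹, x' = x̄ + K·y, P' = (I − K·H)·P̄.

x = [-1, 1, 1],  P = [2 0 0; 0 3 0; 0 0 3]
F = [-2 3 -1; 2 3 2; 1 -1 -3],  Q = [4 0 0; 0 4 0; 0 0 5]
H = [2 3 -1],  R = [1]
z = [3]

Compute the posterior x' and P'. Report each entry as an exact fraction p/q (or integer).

x̄ = F·x = [4, 3, -5]
P̄ = F·P·Fᵀ + Q = [42 13 -4; 13 51 -23; -4 -23 37]
y = z − H·x̄ = [-19]
S = H·P̄·Hᵀ + R = [975]
K = P̄·Hᵀ·S⁻¹ = [127/975; 202/975; -38/325]
x' = x̄ + K·y = [1487/975, -913/975, -903/325]
P' = (I − K·H)·P̄ = [24821/975 -12979/975 3526/325; -12979/975 8921/975 201/325; 3526/325 201/325 7693/325]

x' = [1487/975, -913/975, -903/325]
P' = [24821/975 -12979/975 3526/325; -12979/975 8921/975 201/325; 3526/325 201/325 7693/325]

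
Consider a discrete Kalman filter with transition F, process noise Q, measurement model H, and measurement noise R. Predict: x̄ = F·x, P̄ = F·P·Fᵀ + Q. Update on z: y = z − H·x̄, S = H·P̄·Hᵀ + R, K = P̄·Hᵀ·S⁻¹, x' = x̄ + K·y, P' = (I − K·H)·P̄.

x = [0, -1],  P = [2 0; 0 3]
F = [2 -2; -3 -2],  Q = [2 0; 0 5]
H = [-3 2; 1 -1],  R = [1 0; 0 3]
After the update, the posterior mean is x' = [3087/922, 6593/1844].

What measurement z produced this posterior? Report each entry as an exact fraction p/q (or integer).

x̄ = F·x = [2, 2]
P̄ = F·P·Fᵀ + Q = [22 0; 0 35]
S = H·P̄·Hᵀ + R = [339 -136; -136 60]
K = P̄·Hᵀ·S⁻¹ = [-242/461 -759/922; -140/461 -2345/1844]
x' − x̄ = [1243/922, 2905/1844] = K·y
y = (KᵀK)⁻¹·Kᵀ·(x' − x̄) = [-1, -1]
z = y + H·x̄ = [-1, -1] + [-2, 0] = [-3, -1]

z = [-3, -1]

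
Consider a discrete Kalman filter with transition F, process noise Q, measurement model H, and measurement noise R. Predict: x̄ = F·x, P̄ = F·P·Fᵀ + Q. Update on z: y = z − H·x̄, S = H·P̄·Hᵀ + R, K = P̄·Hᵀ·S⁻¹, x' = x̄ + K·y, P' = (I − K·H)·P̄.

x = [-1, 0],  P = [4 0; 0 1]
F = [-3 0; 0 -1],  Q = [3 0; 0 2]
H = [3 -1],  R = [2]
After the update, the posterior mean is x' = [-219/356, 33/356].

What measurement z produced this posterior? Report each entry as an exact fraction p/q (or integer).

x̄ = F·x = [3, 0]
P̄ = F·P·Fᵀ + Q = [39 0; 0 3]
S = H·P̄·Hᵀ + R = [356]
K = P̄·Hᵀ·S⁻¹ = [117/356; -3/356]
x' − x̄ = [-1287/356, 33/356] = K·y
y = (KᵀK)⁻¹·Kᵀ·(x' − x̄) = [-11]
z = y + H·x̄ = [-11] + [9] = [-2]

z = [-2]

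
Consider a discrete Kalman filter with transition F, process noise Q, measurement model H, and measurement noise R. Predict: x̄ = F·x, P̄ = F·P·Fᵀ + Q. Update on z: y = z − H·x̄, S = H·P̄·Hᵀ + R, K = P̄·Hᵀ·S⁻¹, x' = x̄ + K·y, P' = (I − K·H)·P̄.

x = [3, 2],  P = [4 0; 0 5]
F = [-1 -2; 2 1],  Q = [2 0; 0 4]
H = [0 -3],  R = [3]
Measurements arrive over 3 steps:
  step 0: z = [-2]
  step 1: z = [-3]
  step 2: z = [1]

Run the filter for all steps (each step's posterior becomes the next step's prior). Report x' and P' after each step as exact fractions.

step 0: x' = [-34/19, 29/38], P' = [251/19 -9/38; -9/38 25/76]
step 1: x' = [-3827/2579, 2521/2579], P' = [48008/12895 -1968/12895; -1968/12895 4273/12895]
step 2: x' = [-408075/366467, -132839/366467], P' = [1315624/366467 -47361/366467; -47361/366467 240013/732934]

step 0: x̄ = F·x = [-7, 8]
step 0: P̄ = F·P·Fᵀ + Q = [26 -18; -18 25]
step 0: y = z − H·x̄ = [22]
step 0: S = H·P̄·Hᵀ + R = [228]
step 0: K = P̄·Hᵀ·S⁻¹ = [9/38; -25/76]
step 0: x' = x̄ + K·y = [-34/19, 29/38]
step 0: P' = (I − K·H)·P̄ = [251/19 -9/38; -9/38 25/76]
step 1: x̄ = F·x = [5/19, -107/38]
step 1: P̄ = F·P·Fᵀ + Q = [296/19 -492/19; -492/19 4273/76]
step 1: y = z − H·x̄ = [-435/38]
step 1: S = H·P̄·Hᵀ + R = [38685/76]
step 1: K = P̄·Hᵀ·S⁻¹ = [1968/12895; -4273/12895]
step 1: x' = x̄ + K·y = [-3827/2579, 2521/2579]
step 1: P' = (I − K·H)·P̄ = [48008/12895 -1968/12895; -1968/12895 4273/12895]
step 2: x̄ = F·x = [-1215/2579, -5133/2579]
step 2: P̄ = F·P·Fᵀ + Q = [83018/12895 -94722/12895; -94722/12895 240013/12895]
step 2: y = z − H·x̄ = [-12820/2579]
step 2: S = H·P̄·Hᵀ + R = [2198802/12895]
step 2: K = P̄·Hᵀ·S⁻¹ = [47361/366467; -240013/732934]
step 2: x' = x̄ + K·y = [-408075/366467, -132839/366467]
step 2: P' = (I − K·H)·P̄ = [1315624/366467 -47361/366467; -47361/366467 240013/732934]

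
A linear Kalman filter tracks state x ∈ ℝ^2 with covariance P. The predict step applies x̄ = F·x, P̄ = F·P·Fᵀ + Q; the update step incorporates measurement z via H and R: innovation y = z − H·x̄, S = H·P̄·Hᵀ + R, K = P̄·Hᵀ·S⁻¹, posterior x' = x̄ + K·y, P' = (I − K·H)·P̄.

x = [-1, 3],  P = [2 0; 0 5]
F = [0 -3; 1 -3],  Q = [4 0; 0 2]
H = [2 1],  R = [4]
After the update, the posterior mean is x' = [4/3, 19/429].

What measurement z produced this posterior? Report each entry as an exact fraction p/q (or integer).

z = [3]

x̄ = F·x = [-9, -10]
P̄ = F·P·Fᵀ + Q = [49 45; 45 49]
S = H·P̄·Hᵀ + R = [429]
K = P̄·Hᵀ·S⁻¹ = [1/3; 139/429]
x' − x̄ = [31/3, 4309/429] = K·y
y = (KᵀK)⁻¹·Kᵀ·(x' − x̄) = [31]
z = y + H·x̄ = [31] + [-28] = [3]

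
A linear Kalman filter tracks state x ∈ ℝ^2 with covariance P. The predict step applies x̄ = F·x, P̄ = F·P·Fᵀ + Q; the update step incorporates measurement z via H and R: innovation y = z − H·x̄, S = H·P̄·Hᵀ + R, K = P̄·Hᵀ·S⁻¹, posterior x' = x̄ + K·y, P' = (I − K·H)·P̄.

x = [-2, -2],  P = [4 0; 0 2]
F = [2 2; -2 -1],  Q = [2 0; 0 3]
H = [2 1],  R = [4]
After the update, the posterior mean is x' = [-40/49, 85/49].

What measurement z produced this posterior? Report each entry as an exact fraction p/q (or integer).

x̄ = F·x = [-8, 6]
P̄ = F·P·Fᵀ + Q = [26 -20; -20 21]
S = H·P̄·Hᵀ + R = [49]
K = P̄·Hᵀ·S⁻¹ = [32/49; -19/49]
x' − x̄ = [352/49, -209/49] = K·y
y = (KᵀK)⁻¹·Kᵀ·(x' − x̄) = [11]
z = y + H·x̄ = [11] + [-10] = [1]

z = [1]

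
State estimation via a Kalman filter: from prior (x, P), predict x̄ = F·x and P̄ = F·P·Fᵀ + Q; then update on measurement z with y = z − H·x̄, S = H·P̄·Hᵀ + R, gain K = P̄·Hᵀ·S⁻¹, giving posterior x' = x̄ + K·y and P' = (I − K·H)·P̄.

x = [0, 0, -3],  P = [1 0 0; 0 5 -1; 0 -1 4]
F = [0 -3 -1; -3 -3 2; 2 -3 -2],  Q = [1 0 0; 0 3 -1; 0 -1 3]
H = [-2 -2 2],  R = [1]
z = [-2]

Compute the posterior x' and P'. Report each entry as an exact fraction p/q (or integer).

x̄ = F·x = [3, -6, 6]
P̄ = F·P·Fᵀ + Q = [44 40 44; 40 85 22; 44 22 56]
y = z − H·x̄ = [-20]
S = H·P̄·Hᵀ + R = [533]
K = P̄·Hᵀ·S⁻¹ = [-80/533; -206/533; -20/533]
x' = x̄ + K·y = [3199/533, 922/533, 3598/533]
P' = (I − K·H)·P̄ = [17052/533 4840/533 21852/533; 4840/533 2869/533 7606/533; 21852/533 7606/533 29448/533]

x' = [3199/533, 922/533, 3598/533]
P' = [17052/533 4840/533 21852/533; 4840/533 2869/533 7606/533; 21852/533 7606/533 29448/533]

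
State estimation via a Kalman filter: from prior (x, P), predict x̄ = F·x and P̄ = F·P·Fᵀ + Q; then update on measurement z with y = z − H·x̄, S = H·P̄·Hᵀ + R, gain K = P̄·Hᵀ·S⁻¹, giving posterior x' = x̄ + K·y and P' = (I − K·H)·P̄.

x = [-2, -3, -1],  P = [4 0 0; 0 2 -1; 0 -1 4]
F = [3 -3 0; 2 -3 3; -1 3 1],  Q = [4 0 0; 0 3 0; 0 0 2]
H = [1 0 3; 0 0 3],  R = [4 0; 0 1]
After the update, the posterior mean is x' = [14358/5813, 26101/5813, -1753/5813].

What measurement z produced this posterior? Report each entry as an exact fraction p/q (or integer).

x̄ = F·x = [3, 2, -8]
P̄ = F·P·Fᵀ + Q = [58 51 -27; 51 91 -20; -27 -20 22]
S = H·P̄·Hᵀ + R = [98 117; 117 199]
K = P̄·Hᵀ·S⁻¹ = [4900/5813 -5247/5813; 5229/5813 -4827/5813; 39/5813 1905/5813]
x' − x̄ = [-3081/5813, 14475/5813, 44751/5813] = K·y
y = (KᵀK)⁻¹·Kᵀ·(x' − x̄) = [24, 23]
z = y + H·x̄ = [24, 23] + [-21, -24] = [3, -1]

z = [3, -1]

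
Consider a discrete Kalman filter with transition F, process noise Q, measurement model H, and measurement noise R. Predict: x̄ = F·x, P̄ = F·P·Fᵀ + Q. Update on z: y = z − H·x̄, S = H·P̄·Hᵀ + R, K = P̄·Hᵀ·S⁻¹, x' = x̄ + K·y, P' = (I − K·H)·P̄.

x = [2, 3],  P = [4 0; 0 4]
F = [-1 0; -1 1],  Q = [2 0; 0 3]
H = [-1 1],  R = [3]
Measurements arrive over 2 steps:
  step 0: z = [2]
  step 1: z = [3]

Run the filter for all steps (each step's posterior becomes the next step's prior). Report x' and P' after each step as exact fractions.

step 0: x' = [-11/6, 5/12], P' = [17/3 31/6; 31/6 83/12]
step 1: x' = [106/179, 550/179], P' = [756/179 498/179; 498/179 669/179]

step 0: x̄ = F·x = [-2, 1]
step 0: P̄ = F·P·Fᵀ + Q = [6 4; 4 11]
step 0: y = z − H·x̄ = [-1]
step 0: S = H·P̄·Hᵀ + R = [12]
step 0: K = P̄·Hᵀ·S⁻¹ = [-1/6; 7/12]
step 0: x' = x̄ + K·y = [-11/6, 5/12]
step 0: P' = (I − K·H)·P̄ = [17/3 31/6; 31/6 83/12]
step 1: x̄ = F·x = [11/6, 9/4]
step 1: P̄ = F·P·Fᵀ + Q = [23/3 1/2; 1/2 21/4]
step 1: y = z − H·x̄ = [31/12]
step 1: S = H·P̄·Hᵀ + R = [179/12]
step 1: K = P̄·Hᵀ·S⁻¹ = [-86/179; 57/179]
step 1: x' = x̄ + K·y = [106/179, 550/179]
step 1: P' = (I − K·H)·P̄ = [756/179 498/179; 498/179 669/179]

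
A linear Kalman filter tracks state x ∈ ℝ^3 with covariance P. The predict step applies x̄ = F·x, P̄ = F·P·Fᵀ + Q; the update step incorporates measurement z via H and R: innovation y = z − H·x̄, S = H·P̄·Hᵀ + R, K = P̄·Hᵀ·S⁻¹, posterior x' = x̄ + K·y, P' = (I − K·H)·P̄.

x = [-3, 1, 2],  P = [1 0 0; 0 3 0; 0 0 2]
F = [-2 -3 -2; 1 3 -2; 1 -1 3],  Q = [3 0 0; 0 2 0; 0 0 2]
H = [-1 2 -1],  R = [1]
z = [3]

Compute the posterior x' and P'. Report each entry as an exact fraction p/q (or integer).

x' = [-1321/373, -88/373, 38/373]
P' = [9425/373 1410/373 -6526/373; 1410/373 485/373 -557/373; -6526/373 -557/373 5471/373]

x̄ = F·x = [-1, -4, 2]
P̄ = F·P·Fᵀ + Q = [42 -21 -5; -21 38 -20; -5 -20 24]
y = z − H·x̄ = [12]
S = H·P̄·Hᵀ + R = [373]
K = P̄·Hᵀ·S⁻¹ = [-79/373; 117/373; -59/373]
x' = x̄ + K·y = [-1321/373, -88/373, 38/373]
P' = (I − K·H)·P̄ = [9425/373 1410/373 -6526/373; 1410/373 485/373 -557/373; -6526/373 -557/373 5471/373]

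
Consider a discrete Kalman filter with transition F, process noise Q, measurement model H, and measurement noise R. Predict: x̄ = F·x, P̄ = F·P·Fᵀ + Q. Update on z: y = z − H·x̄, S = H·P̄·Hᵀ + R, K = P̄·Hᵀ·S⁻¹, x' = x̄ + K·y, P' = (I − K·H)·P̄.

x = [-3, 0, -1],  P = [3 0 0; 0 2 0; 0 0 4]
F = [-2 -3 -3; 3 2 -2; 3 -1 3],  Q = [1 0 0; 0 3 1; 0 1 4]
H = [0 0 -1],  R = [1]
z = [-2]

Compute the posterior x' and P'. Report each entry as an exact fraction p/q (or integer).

x' = [-3/5, -7, 9/5]
P' = [1193/35 -6 -24/35; -6 54 0; -24/35 0 69/70]

x̄ = F·x = [9, -7, -12]
P̄ = F·P·Fᵀ + Q = [67 -6 -48; -6 54 0; -48 0 69]
y = z − H·x̄ = [-14]
S = H·P̄·Hᵀ + R = [70]
K = P̄·Hᵀ·S⁻¹ = [24/35; 0; -69/70]
x' = x̄ + K·y = [-3/5, -7, 9/5]
P' = (I − K·H)·P̄ = [1193/35 -6 -24/35; -6 54 0; -24/35 0 69/70]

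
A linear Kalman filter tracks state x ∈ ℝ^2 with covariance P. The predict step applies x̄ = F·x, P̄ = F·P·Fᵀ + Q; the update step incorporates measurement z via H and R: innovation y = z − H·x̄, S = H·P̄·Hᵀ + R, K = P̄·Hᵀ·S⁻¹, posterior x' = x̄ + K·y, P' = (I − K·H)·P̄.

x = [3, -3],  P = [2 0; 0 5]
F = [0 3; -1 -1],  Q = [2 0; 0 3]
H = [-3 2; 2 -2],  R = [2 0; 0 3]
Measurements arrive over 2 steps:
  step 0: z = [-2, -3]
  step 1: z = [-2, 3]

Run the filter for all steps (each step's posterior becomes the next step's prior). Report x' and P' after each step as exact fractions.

step 0: x̄ = F·x = [-9, 0]
step 0: P̄ = F·P·Fᵀ + Q = [47 -15; -15 10]
step 0: y = z − H·x̄ = [-29, 15]
step 0: S = H·P̄·Hᵀ + R = [645 -472; -472 351]
step 0: K = P̄·Hᵀ·S⁻¹ = [-1493/3611 -732/3611; -5/23 -10/23]
step 0: x' = x̄ + K·y = [-182/3611, -5/23]
step 0: P' = (I − K·H)·P̄ = [5182/3611 40/23; 40/23 55/23]
step 1: x̄ = F·x = [-15/23, 967/3611]
step 1: P̄ = F·P·Fᵀ + Q = [541/23 -285/23; -285/23 37210/3611]
step 1: y = z − H·x̄ = [-16221/3611, 17477/3611]
step 1: S = H·P̄·Hᵀ + R = [1457435/3611 -1105912/3611; -1105912/3611 857381/3611]
step 1: K = P̄·Hᵀ·S⁻¹ = [-2316083/7348581 -764452/7348581; -657215/7348581 -2252590/7348581]
step 1: x' = x̄ + K·y = [1911644/7348581, -5982208/7348581]
step 1: P' = (I − K·H)·P̄ = [6925522/7348581 8072200/7348581; 8072200/7348581 11451085/7348581]

step 0: x' = [-182/3611, -5/23], P' = [5182/3611 40/23; 40/23 55/23]
step 1: x' = [1911644/7348581, -5982208/7348581], P' = [6925522/7348581 8072200/7348581; 8072200/7348581 11451085/7348581]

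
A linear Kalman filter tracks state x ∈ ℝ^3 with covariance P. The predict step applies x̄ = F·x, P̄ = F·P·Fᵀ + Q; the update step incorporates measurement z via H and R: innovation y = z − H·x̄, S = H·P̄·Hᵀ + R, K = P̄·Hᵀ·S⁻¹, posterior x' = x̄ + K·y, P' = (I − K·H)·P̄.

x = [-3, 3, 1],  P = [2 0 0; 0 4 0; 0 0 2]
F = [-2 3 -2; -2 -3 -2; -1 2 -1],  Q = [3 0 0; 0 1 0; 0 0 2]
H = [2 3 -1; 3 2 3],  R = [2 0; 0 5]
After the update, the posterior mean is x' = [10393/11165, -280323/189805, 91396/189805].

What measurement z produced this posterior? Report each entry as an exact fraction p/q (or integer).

x̄ = F·x = [13, -5, 8]
P̄ = F·P·Fᵀ + Q = [55 -20 32; -20 53 -16; 32 -16 22]
S = H·P̄·Hᵀ + R = [449 306; 306 1054]
K = P̄·Hᵀ·S⁻¹ = [-1431/11165 5513/22330; 4203/11165 -21104/189805; -1356/11165 30103/189805]
x' − x̄ = [-134752/11165, 668702/189805, -1427044/189805] = K·y
y = (KᵀK)⁻¹·Kᵀ·(x' − x̄) = [-6, -52]
z = y + H·x̄ = [-6, -52] + [3, 53] = [-3, 1]

z = [-3, 1]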